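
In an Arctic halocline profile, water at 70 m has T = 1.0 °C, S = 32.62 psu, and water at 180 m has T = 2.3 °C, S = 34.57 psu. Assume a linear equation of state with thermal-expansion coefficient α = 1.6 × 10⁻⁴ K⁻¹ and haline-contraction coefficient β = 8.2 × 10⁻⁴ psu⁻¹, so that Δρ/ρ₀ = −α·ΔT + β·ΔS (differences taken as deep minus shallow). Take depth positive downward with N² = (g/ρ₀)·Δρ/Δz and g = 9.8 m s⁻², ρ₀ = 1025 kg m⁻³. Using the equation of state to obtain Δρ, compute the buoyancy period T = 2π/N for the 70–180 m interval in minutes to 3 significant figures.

ΔT = +1.3 K, ΔS = +1.95 psu (deep − shallow).
Δρ/ρ₀ = −αΔT + βΔS = -2.08 × 10⁻⁴ + 1.599 × 10⁻³ = 1.391 × 10⁻³, so Δρ ≈ 1.426 kg m⁻³.
N² = (g/ρ₀)·Δρ/Δz = g·(Δρ/ρ₀)/Δz = 9.8 × 1.391 × 10⁻³ / 110 = 1.2393 × 10⁻⁴ s⁻².
N = √(1.2393 × 10⁻⁴) = 0.011132 rad s⁻¹ → T = 2π/N = 564.43 s = 9.4072 min ≈ 9.41 min.

9.41 min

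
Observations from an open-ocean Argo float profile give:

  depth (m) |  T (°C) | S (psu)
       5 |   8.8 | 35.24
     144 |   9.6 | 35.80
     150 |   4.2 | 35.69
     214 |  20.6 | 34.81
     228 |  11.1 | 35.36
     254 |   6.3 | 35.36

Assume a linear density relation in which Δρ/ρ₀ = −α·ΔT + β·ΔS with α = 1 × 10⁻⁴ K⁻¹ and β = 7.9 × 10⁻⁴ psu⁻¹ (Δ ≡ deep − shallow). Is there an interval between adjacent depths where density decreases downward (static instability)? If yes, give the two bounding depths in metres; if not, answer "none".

Evaluate Δρ/ρ₀ = −αΔT + βΔS across each adjacent pair:
  5–144 m: −αΔT+βΔS = −(1 × 10⁻⁴)(+0.8)+(7.9 × 10⁻⁴)(+0.56) = 3.6 × 10⁻⁴ → stable
  144–150 m: −αΔT+βΔS = −(1 × 10⁻⁴)(-5.4)+(7.9 × 10⁻⁴)(-0.11) = 4.5 × 10⁻⁴ → stable
  150–214 m: −αΔT+βΔS = −(1 × 10⁻⁴)(+16.4)+(7.9 × 10⁻⁴)(-0.88) = -2.3 × 10⁻³ → UNSTABLE
  214–228 m: −αΔT+βΔS = −(1 × 10⁻⁴)(-9.5)+(7.9 × 10⁻⁴)(+0.55) = 1.4 × 10⁻³ → stable
  228–254 m: −αΔT+βΔS = −(1 × 10⁻⁴)(-4.8)+(7.9 × 10⁻⁴)(+0.00) = 4.8 × 10⁻⁴ → stable
The 150–214 m interval has Δρ < 0: lighter water underlies denser water.

150–214 m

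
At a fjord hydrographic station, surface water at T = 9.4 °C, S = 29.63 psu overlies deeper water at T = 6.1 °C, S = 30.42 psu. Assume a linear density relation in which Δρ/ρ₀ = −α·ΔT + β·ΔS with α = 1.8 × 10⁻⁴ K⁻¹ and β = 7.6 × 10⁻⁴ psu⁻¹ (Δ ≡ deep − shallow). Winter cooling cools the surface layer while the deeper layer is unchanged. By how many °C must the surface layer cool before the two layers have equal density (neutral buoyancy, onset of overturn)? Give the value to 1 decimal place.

6.6 °C

Neutral buoyancy requires Δρ = 0, i.e. −α(T_deep − T_surf′) + β(S_deep − S_surf) = 0.
T_surf′ = T_deep − (β/α)·ΔS = 6.1 − (7.6 × 10⁻⁴/1.8 × 10⁻⁴)·(+0.79) = 2.764 °C.
Cooling required: 9.4 − (2.764) = 6.636 °C.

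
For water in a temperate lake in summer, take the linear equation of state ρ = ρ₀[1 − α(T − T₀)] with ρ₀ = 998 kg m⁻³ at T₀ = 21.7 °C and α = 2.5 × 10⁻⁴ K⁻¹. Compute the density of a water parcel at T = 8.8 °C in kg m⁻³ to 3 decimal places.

1001.219 kg m⁻³

T − T₀ = -12.9 K.
Bracket = 1 − α·(-12.9) = 1 + (3.225 × 10⁻³) = 1.0032250.
ρ = 998 × 1.0032250 = 1001.219 kg m⁻³.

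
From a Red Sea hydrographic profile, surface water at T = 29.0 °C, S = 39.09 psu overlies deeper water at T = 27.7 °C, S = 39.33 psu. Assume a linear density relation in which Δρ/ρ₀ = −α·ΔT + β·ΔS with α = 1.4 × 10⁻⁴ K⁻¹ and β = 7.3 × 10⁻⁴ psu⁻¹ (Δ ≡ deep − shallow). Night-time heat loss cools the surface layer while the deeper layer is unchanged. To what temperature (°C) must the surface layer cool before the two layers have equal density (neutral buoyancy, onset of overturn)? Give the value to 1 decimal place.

Neutral buoyancy requires Δρ = 0, i.e. −α(T_deep − T_surf′) + β(S_deep − S_surf) = 0.
T_surf′ = T_deep − (β/α)·ΔS = 27.7 − (7.3 × 10⁻⁴/1.4 × 10⁻⁴)·(+0.24) = 26.449 °C.
Cooling required: 29.0 − (26.449) = 2.551 °C.

26.4 °C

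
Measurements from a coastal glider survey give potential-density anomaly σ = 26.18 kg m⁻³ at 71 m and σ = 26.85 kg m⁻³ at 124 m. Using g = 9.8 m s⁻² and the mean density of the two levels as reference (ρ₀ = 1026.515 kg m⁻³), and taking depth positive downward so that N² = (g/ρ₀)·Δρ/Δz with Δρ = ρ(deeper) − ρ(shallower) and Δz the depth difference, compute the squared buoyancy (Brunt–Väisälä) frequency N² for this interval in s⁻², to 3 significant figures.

Δρ = 1026.85 − 1026.18 = 0.67 kg m⁻³ over Δz = 124 − 71 = 53 m.
N² = (9.8/1026.515) × (0.67/53) = 1.2069 × 10⁻⁴ s⁻² ≈ 1.21 × 10⁻⁴ s⁻².

1.21 × 10⁻⁴ s⁻²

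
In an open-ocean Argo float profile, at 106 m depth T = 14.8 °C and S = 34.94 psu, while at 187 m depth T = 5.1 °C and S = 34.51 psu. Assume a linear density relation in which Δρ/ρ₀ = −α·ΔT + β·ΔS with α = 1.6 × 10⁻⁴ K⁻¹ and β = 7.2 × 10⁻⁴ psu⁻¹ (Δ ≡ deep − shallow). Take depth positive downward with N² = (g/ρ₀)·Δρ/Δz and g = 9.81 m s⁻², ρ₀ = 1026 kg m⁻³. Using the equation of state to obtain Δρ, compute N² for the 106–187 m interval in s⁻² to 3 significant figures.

ΔT = -9.7 K, ΔS = -0.43 psu (deep − shallow).
Δρ/ρ₀ = −αΔT + βΔS = 1.552 × 10⁻³ − 3.096 × 10⁻⁴ = 1.2424 × 10⁻³, so Δρ ≈ 1.275 kg m⁻³.
N² = (g/ρ₀)·Δρ/Δz = g·(Δρ/ρ₀)/Δz = 9.81 × 1.2424 × 10⁻³ / 81 = 1.5047 × 10⁻⁴ s⁻² ≈ 1.50 × 10⁻⁴ s⁻².

1.50 × 10⁻⁴ s⁻²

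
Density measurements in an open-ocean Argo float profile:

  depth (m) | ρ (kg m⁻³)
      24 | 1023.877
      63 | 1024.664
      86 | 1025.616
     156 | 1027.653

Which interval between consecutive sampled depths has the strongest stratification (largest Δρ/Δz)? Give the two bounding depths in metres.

Compute the density gradient over each adjacent pair:
  24–63 m: Δρ/Δz = 0.787/39 = 0.020 kg m⁻⁴
  63–86 m: Δρ/Δz = 0.952/23 = 0.041 kg m⁻⁴
  86–156 m: Δρ/Δz = 2.037/70 = 0.029 kg m⁻⁴
The largest gradient is in the 63–86 m interval — the pycnocline.

63–86 m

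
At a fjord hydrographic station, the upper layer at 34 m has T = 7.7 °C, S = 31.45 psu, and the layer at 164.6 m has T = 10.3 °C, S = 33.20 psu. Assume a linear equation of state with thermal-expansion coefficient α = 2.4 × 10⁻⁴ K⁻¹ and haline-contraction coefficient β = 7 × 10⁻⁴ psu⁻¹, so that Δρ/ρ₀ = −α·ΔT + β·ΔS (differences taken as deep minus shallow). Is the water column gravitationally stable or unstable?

ΔT = 10.3 − 7.7 = +2.6 K and ΔS = 33.20 − 31.45 = +1.75 psu (deep − shallow).
−αΔT = -6.24 × 10⁻⁴; βΔS = 1.225 × 10⁻³; sum Δρ/ρ₀ = 6.01 × 10⁻⁴.
Δρ/ρ₀ > 0, so Δρ > 0: deeper water is denser → statically stable.

stable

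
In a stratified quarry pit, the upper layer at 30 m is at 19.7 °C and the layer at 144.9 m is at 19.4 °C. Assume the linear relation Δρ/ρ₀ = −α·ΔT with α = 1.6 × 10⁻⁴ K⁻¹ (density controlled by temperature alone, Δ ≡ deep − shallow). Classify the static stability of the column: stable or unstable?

ΔT = 19.4 − 19.7 = -0.3 K, so Δρ/ρ₀ = −αΔT = 4.80 × 10⁻⁵.
Δρ/ρ₀ > 0, so Δρ > 0: deeper water is denser → statically stable.

stable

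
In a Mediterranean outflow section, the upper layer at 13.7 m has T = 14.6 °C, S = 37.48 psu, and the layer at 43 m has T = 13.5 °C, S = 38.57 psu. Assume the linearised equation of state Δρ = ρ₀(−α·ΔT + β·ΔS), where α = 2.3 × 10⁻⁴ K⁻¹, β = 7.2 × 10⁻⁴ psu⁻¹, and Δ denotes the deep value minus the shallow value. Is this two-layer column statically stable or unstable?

stable

ΔT = 13.5 − 14.6 = -1.1 K and ΔS = 38.57 − 37.48 = +1.09 psu (deep − shallow).
−αΔT = 2.53 × 10⁻⁴; βΔS = 7.848 × 10⁻⁴; sum Δρ/ρ₀ = 1.0378 × 10⁻³.
Δρ/ρ₀ > 0, so Δρ > 0: deeper water is denser → statically stable.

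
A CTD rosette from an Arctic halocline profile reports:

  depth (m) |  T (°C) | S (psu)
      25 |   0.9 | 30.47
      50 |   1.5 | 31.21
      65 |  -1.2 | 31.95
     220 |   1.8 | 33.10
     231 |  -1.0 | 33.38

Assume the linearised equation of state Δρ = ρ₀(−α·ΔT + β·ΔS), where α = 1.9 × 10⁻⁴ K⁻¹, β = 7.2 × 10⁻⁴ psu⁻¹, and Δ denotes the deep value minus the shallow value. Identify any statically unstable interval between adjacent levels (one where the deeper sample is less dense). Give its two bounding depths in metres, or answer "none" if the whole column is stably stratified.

none

Evaluate Δρ/ρ₀ = −αΔT + βΔS across each adjacent pair:
  25–50 m: −αΔT+βΔS = −(1.9 × 10⁻⁴)(+0.6)+(7.2 × 10⁻⁴)(+0.74) = 4.2 × 10⁻⁴ → stable
  50–65 m: −αΔT+βΔS = −(1.9 × 10⁻⁴)(-2.7)+(7.2 × 10⁻⁴)(+0.74) = 1.0 × 10⁻³ → stable
  65–220 m: −αΔT+βΔS = −(1.9 × 10⁻⁴)(+3.0)+(7.2 × 10⁻⁴)(+1.15) = 2.6 × 10⁻⁴ → stable
  220–231 m: −αΔT+βΔS = −(1.9 × 10⁻⁴)(-2.8)+(7.2 × 10⁻⁴)(+0.28) = 7.3 × 10⁻⁴ → stable
Every interval has Δρ > 0: the column is stably stratified throughout.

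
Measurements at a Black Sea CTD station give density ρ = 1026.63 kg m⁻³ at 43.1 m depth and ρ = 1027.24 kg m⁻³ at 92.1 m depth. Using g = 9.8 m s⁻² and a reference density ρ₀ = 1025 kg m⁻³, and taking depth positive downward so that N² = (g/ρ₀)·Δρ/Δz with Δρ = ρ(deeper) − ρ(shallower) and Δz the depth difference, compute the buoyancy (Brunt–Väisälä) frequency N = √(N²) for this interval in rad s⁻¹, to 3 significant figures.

0.0109 rad s⁻¹

Δρ = 1027.24 − 1026.63 = 0.61 kg m⁻³ over Δz = 92.1 − 43.1 = 49 m.
N² = (9.8/1025) × (0.61/49) = 1.1902 × 10⁻⁴ s⁻².
N = √(1.1902 × 10⁻⁴) = 0.010910 rad s⁻¹ ≈ 0.0109 rad s⁻¹.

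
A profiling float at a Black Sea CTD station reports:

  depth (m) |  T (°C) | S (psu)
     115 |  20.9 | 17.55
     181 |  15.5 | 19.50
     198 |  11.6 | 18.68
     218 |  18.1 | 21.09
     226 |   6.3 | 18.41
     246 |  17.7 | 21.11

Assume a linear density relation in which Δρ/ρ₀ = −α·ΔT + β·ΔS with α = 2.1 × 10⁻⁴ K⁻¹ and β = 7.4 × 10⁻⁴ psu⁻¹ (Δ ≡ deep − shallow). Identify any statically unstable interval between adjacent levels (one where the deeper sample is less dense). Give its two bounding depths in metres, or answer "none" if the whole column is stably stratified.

Evaluate Δρ/ρ₀ = −αΔT + βΔS across each adjacent pair:
  115–181 m: −αΔT+βΔS = −(2.1 × 10⁻⁴)(-5.4)+(7.4 × 10⁻⁴)(+1.95) = 2.6 × 10⁻³ → stable
  181–198 m: −αΔT+βΔS = −(2.1 × 10⁻⁴)(-3.9)+(7.4 × 10⁻⁴)(-0.82) = 2.1 × 10⁻⁴ → stable
  198–218 m: −αΔT+βΔS = −(2.1 × 10⁻⁴)(+6.5)+(7.4 × 10⁻⁴)(+2.41) = 4.2 × 10⁻⁴ → stable
  218–226 m: −αΔT+βΔS = −(2.1 × 10⁻⁴)(-11.8)+(7.4 × 10⁻⁴)(-2.68) = 4.9 × 10⁻⁴ → stable
  226–246 m: −αΔT+βΔS = −(2.1 × 10⁻⁴)(+11.4)+(7.4 × 10⁻⁴)(+2.70) = -4.0 × 10⁻⁴ → UNSTABLE
The 226–246 m interval has Δρ < 0: lighter water underlies denser water.

226–246 m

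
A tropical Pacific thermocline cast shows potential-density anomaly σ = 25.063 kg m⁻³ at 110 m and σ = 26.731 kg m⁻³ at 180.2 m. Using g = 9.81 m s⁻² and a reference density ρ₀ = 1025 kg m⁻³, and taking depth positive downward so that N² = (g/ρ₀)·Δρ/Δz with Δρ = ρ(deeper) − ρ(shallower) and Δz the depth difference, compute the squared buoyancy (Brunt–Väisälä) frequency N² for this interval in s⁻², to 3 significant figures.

Δρ = 1026.731 − 1025.063 = 1.668 kg m⁻³ over Δz = 180.2 − 110 = 70.2 m.
N² = (9.81/1025) × (1.668/70.2) = 2.2741 × 10⁻⁴ s⁻² ≈ 2.27 × 10⁻⁴ s⁻².

2.27 × 10⁻⁴ s⁻²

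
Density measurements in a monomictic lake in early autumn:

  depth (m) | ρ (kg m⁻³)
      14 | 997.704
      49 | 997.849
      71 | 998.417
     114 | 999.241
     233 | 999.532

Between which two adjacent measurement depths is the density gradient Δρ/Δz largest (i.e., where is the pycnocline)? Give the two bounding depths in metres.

49–71 m

Compute the density gradient over each adjacent pair:
  14–49 m: Δρ/Δz = 0.145/35 = 4.1 × 10⁻³ kg m⁻⁴
  49–71 m: Δρ/Δz = 0.568/22 = 0.026 kg m⁻⁴
  71–114 m: Δρ/Δz = 0.824/43 = 0.019 kg m⁻⁴
  114–233 m: Δρ/Δz = 0.291/119 = 2.4 × 10⁻³ kg m⁻⁴
The largest gradient is in the 49–71 m interval — the pycnocline.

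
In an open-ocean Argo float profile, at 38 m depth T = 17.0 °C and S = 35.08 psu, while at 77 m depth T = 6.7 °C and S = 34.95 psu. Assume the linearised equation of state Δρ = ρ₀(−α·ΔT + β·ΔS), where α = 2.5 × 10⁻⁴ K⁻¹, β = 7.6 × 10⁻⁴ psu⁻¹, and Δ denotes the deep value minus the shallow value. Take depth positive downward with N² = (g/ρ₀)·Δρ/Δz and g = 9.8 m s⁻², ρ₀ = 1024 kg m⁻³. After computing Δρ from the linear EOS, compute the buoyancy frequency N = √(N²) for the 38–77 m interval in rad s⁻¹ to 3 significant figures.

0.0249 rad s⁻¹

ΔT = -10.3 K, ΔS = -0.13 psu (deep − shallow).
Δρ/ρ₀ = −αΔT + βΔS = 2.575 × 10⁻³ − 9.88 × 10⁻⁵ = 2.4762 × 10⁻³, so Δρ ≈ 2.536 kg m⁻³.
N² = (g/ρ₀)·Δρ/Δz = g·(Δρ/ρ₀)/Δz = 9.8 × 2.4762 × 10⁻³ / 39 = 6.2222 × 10⁻⁴ s⁻².
N = √(6.2222 × 10⁻⁴) = 0.024944 rad s⁻¹ ≈ 0.0249 rad s⁻¹.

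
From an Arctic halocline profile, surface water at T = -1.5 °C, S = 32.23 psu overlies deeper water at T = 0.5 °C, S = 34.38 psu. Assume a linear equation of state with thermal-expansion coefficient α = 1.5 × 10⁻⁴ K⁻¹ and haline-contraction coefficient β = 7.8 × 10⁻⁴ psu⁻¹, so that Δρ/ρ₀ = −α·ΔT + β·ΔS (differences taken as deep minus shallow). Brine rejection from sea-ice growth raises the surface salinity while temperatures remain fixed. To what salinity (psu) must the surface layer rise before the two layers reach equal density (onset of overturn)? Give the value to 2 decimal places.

34.00 psu

Neutral buoyancy requires −α(T_deep − T_surf) + β(S_deep − S_surf′) = 0.
S_surf′ = S_deep − (α/β)·ΔT = 34.38 − (1.5 × 10⁻⁴/7.8 × 10⁻⁴)·(+2.0) = 33.9954 psu.
Increase required: 33.9954 − 32.23 = 1.7654 psu.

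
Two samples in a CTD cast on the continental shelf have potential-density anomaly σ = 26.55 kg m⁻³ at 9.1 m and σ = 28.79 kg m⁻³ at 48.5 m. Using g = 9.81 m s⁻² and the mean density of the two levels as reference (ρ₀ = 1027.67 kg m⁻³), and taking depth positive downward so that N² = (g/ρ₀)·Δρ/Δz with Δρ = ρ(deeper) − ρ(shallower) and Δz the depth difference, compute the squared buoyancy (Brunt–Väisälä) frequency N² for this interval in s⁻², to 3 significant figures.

Δρ = 1028.79 − 1026.55 = 2.24 kg m⁻³ over Δz = 48.5 − 9.1 = 39.4 m.
N² = (9.81/1027.67) × (2.24/39.4) = 5.4271 × 10⁻⁴ s⁻² ≈ 5.43 × 10⁻⁴ s⁻².
Since Δρ > 0 the layer is stably stratified.

5.43 × 10⁻⁴ s⁻²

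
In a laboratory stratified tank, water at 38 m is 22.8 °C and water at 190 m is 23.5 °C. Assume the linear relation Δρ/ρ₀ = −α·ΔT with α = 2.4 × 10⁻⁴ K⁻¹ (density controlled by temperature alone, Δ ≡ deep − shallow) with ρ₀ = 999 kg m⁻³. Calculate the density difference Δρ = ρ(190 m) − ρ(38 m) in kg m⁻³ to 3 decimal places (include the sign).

ΔT = +0.7 K, Δρ/ρ₀ = −αΔT = -1.68 × 10⁻⁴.
Δρ = 999 × (-1.68 × 10⁻⁴) = -0.168 kg m⁻³.
Negative Δρ: lighter below, statically unstable.

-0.168 kg m⁻³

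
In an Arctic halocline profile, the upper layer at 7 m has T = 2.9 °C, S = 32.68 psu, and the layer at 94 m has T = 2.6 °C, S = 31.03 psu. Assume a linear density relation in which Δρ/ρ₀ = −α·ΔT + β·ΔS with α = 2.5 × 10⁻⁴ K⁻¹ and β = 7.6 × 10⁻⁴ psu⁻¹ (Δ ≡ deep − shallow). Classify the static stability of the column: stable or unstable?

unstable

ΔT = 2.6 − 2.9 = -0.3 K and ΔS = 31.03 − 32.68 = -1.65 psu (deep − shallow).
−αΔT = 7.50 × 10⁻⁵; βΔS = -1.254 × 10⁻³; sum Δρ/ρ₀ = -1.179 × 10⁻³.
Δρ/ρ₀ < 0, so Δρ < 0: deeper water is lighter → statically unstable; the column would overturn.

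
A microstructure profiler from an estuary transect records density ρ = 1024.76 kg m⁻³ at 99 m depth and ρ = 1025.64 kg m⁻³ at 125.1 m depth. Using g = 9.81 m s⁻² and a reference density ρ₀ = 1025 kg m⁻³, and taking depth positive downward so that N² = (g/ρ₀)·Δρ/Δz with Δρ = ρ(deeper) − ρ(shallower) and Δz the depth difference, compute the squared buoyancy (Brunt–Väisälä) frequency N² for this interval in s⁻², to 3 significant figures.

3.23 × 10⁻⁴ s⁻²

Δρ = 1025.64 − 1024.76 = 0.88 kg m⁻³ over Δz = 125.1 − 99 = 26.1 m.
N² = (9.81/1025) × (0.88/26.1) = 3.2269 × 10⁻⁴ s⁻² ≈ 3.23 × 10⁻⁴ s⁻².
N² > 0, so the interval is statically stable.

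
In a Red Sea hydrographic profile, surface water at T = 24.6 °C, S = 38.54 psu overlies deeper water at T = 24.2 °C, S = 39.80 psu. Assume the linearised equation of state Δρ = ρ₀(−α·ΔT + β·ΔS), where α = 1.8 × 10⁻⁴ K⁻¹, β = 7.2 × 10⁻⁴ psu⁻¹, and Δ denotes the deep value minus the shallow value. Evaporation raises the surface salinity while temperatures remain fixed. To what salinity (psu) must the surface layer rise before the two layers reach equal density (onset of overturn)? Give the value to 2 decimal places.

39.90 psu

Neutral buoyancy requires −α(T_deep − T_surf) + β(S_deep − S_surf′) = 0.
S_surf′ = S_deep − (α/β)·ΔT = 39.80 − (1.8 × 10⁻⁴/7.2 × 10⁻⁴)·(-0.4) = 39.9000 psu.
Increase required: 39.9000 − 38.54 = 1.3600 psu.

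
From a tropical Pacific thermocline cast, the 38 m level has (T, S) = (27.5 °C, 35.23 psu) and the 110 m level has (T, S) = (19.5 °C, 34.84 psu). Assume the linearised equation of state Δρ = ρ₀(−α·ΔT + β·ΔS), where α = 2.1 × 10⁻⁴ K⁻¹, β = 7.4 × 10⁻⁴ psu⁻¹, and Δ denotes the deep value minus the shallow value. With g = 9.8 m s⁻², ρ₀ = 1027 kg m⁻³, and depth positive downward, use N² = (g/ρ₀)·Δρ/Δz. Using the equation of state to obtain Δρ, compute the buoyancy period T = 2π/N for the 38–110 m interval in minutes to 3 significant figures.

ΔT = -8.0 K, ΔS = -0.39 psu (deep − shallow).
Δρ/ρ₀ = −αΔT + βΔS = 1.68 × 10⁻³ − 2.886 × 10⁻⁴ = 1.3914 × 10⁻³, so Δρ ≈ 1.429 kg m⁻³.
N² = (g/ρ₀)·Δρ/Δz = g·(Δρ/ρ₀)/Δz = 9.8 × 1.3914 × 10⁻³ / 72 = 1.8939 × 10⁻⁴ s⁻².
N = √(1.8939 × 10⁻⁴) = 0.013762 rad s⁻¹ → T = 2π/N = 456.56 s = 7.6093 min ≈ 7.61 min.

7.61 min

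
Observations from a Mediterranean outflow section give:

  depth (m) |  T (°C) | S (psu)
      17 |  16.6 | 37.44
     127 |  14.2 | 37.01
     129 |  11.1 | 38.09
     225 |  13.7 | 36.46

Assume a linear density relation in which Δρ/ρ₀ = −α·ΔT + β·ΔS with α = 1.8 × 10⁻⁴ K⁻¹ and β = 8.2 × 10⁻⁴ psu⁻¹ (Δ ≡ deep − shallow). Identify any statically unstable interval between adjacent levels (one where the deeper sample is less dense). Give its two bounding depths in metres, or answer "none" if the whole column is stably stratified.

129–225 m

Evaluate Δρ/ρ₀ = −αΔT + βΔS across each adjacent pair:
  17–127 m: −αΔT+βΔS = −(1.8 × 10⁻⁴)(-2.4)+(8.2 × 10⁻⁴)(-0.43) = 7.9 × 10⁻⁵ → stable
  127–129 m: −αΔT+βΔS = −(1.8 × 10⁻⁴)(-3.1)+(8.2 × 10⁻⁴)(+1.08) = 1.4 × 10⁻³ → stable
  129–225 m: −αΔT+βΔS = −(1.8 × 10⁻⁴)(+2.6)+(8.2 × 10⁻⁴)(-1.63) = -1.8 × 10⁻³ → UNSTABLE
The 129–225 m interval has Δρ < 0: lighter water underlies denser water.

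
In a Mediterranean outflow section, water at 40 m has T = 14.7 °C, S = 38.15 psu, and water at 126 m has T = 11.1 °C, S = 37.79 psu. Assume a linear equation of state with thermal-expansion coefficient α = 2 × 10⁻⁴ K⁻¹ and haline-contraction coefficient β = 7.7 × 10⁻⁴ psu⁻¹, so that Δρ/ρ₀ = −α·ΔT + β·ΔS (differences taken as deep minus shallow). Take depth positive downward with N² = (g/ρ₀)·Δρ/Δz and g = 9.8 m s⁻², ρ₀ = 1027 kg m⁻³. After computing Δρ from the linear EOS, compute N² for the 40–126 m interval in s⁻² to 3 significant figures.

ΔT = -3.6 K, ΔS = -0.36 psu (deep − shallow).
Δρ/ρ₀ = −αΔT + βΔS = 7.20 × 10⁻⁴ − 2.772 × 10⁻⁴ = 4.428 × 10⁻⁴, so Δρ ≈ 0.4548 kg m⁻³.
N² = (g/ρ₀)·Δρ/Δz = g·(Δρ/ρ₀)/Δz = 9.8 × 4.428 × 10⁻⁴ / 86 = 5.0459 × 10⁻⁵ s⁻² ≈ 5.05 × 10⁻⁵ s⁻².

5.05 × 10⁻⁵ s⁻²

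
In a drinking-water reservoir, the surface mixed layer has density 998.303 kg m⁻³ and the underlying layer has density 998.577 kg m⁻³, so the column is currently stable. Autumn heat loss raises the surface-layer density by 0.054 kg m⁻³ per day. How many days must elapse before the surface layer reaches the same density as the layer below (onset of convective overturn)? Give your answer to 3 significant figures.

5.07 days

Density deficit of the surface layer: 998.577 − 998.303 = 0.274 kg m⁻³.
Required change = 0.274 / 0.054 = 5.07 days.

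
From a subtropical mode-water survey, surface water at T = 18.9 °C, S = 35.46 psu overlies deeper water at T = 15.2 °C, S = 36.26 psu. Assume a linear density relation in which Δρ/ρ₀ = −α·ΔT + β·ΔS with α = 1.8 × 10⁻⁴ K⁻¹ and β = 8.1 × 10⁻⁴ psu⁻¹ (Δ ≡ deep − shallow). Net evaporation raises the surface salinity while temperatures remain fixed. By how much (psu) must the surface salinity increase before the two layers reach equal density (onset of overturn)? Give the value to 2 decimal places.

Neutral buoyancy requires −α(T_deep − T_surf) + β(S_deep − S_surf′) = 0.
S_surf′ = S_deep − (α/β)·ΔT = 36.26 − (1.8 × 10⁻⁴/8.1 × 10⁻⁴)·(-3.7) = 37.0822 psu.
Increase required: 37.0822 − 35.46 = 1.6222 psu.

1.62 psu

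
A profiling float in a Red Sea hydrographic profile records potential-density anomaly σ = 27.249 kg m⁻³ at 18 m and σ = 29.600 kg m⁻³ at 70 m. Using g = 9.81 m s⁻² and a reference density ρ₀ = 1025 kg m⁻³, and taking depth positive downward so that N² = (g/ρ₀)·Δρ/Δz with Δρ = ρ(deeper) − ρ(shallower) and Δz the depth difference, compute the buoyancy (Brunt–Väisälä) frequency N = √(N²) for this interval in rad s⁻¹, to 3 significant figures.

Δρ = 1029.600 − 1027.249 = 2.351 kg m⁻³ over Δz = 70 − 18 = 52 m.
N² = (9.81/1025) × (2.351/52) = 4.3271 × 10⁻⁴ s⁻².
N = √(4.3271 × 10⁻⁴) = 0.020802 rad s⁻¹ ≈ 0.0208 rad s⁻¹.

0.0208 rad s⁻¹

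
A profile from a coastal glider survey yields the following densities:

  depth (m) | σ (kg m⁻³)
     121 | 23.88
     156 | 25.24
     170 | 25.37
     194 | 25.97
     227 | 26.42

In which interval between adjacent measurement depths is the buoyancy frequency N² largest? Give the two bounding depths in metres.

Compute the density gradient over each adjacent pair:
  121–156 m: Δρ/Δz = 1.36/35 = 0.039 kg m⁻⁴
  156–170 m: Δρ/Δz = 0.13/14 = 9.3 × 10⁻³ kg m⁻⁴
  170–194 m: Δρ/Δz = 0.60/24 = 0.025 kg m⁻⁴
  194–227 m: Δρ/Δz = 0.45/33 = 0.014 kg m⁻⁴
The largest gradient is in the 121–156 m interval — the pycnocline.

121–156 m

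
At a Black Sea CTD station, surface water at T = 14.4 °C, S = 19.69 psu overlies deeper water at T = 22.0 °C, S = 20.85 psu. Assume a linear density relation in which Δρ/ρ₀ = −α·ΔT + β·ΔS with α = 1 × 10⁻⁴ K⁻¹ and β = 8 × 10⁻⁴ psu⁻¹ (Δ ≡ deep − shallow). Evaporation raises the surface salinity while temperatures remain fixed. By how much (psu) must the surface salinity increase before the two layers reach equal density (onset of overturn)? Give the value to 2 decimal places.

Neutral buoyancy requires −α(T_deep − T_surf) + β(S_deep − S_surf′) = 0.
S_surf′ = S_deep − (α/β)·ΔT = 20.85 − (1 × 10⁻⁴/8 × 10⁻⁴)·(+7.6) = 19.9000 psu.
Increase required: 19.9000 − 19.69 = 0.2100 psu.

0.21 psu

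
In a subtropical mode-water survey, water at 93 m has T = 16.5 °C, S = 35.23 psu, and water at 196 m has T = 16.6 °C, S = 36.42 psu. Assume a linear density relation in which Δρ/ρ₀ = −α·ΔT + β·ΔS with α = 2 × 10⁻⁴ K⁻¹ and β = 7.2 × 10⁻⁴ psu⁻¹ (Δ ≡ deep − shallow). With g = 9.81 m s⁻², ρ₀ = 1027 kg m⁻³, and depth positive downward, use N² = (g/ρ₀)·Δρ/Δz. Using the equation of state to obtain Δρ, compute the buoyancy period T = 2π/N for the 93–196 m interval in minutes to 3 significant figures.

ΔT = +0.1 K, ΔS = +1.19 psu (deep − shallow).
Δρ/ρ₀ = −αΔT + βΔS = -2.00 × 10⁻⁵ + 8.568 × 10⁻⁴ = 8.368 × 10⁻⁴, so Δρ ≈ 0.8594 kg m⁻³.
N² = (g/ρ₀)·Δρ/Δz = g·(Δρ/ρ₀)/Δz = 9.81 × 8.368 × 10⁻⁴ / 103 = 7.9699 × 10⁻⁵ s⁻².
N = √(7.9699 × 10⁻⁵) = 8.9274 × 10⁻³ rad s⁻¹ → T = 2π/N = 703.81 s = 11.730 min ≈ 11.7 min.

11.7 min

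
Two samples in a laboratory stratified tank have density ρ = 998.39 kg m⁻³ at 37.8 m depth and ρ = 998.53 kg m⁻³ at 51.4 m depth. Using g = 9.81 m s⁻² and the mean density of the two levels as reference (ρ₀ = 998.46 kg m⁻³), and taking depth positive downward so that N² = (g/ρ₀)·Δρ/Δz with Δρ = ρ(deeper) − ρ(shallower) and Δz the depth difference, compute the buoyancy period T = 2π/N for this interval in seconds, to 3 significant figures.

625 s

Δρ = 998.53 − 998.39 = 0.14 kg m⁻³ over Δz = 51.4 − 37.8 = 13.6 m.
N² = (9.81/998.46) × (0.14/13.6) = 1.0114 × 10⁻⁴ s⁻².
N = √(1.0114 × 10⁻⁴) = 0.010057 rad s⁻¹, so T = 2π/N = 624.76 s ≈ 625 s.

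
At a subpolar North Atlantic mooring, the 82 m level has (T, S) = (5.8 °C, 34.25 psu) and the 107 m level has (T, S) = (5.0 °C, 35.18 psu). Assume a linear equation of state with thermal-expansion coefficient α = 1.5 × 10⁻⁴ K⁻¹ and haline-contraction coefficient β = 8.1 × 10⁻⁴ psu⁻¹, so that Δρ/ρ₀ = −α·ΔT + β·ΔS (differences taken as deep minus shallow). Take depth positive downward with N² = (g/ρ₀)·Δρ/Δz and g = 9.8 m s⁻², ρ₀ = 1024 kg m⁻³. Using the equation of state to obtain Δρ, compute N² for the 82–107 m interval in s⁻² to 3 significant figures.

3.42 × 10⁻⁴ s⁻²

ΔT = -0.8 K, ΔS = +0.93 psu (deep − shallow).
Δρ/ρ₀ = −αΔT + βΔS = 1.20 × 10⁻⁴ + 7.533 × 10⁻⁴ = 8.733 × 10⁻⁴, so Δρ ≈ 0.8943 kg m⁻³.
N² = (g/ρ₀)·Δρ/Δz = g·(Δρ/ρ₀)/Δz = 9.8 × 8.733 × 10⁻⁴ / 25 = 3.4233 × 10⁻⁴ s⁻² ≈ 3.42 × 10⁻⁴ s⁻².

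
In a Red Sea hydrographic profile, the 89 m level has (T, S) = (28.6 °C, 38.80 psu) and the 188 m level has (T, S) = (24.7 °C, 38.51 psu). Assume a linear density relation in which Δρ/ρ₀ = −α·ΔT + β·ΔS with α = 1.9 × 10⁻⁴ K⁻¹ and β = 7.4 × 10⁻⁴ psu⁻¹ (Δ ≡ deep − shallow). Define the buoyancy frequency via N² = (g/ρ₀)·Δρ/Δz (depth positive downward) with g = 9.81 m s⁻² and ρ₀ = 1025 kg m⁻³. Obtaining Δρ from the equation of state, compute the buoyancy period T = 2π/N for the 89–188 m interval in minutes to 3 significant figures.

ΔT = -3.9 K, ΔS = -0.29 psu (deep − shallow).
Δρ/ρ₀ = −αΔT + βΔS = 7.41 × 10⁻⁴ − 2.146 × 10⁻⁴ = 5.264 × 10⁻⁴, so Δρ ≈ 0.5396 kg m⁻³.
N² = (g/ρ₀)·Δρ/Δz = g·(Δρ/ρ₀)/Δz = 9.81 × 5.264 × 10⁻⁴ / 99 = 5.2161 × 10⁻⁵ s⁻².
N = √(5.2161 × 10⁻⁵) = 7.2223 × 10⁻³ rad s⁻¹ → T = 2π/N = 869.97 s = 14.500 min ≈ 14.5 min.

14.5 min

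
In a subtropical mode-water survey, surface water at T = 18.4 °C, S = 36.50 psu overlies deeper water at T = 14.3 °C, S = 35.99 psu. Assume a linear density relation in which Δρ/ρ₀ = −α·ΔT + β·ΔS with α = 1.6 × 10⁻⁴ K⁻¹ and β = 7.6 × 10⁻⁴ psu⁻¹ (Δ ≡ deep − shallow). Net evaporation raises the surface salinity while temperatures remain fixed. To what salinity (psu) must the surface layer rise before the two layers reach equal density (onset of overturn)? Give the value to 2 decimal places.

36.85 psu

Neutral buoyancy requires −α(T_deep − T_surf) + β(S_deep − S_surf′) = 0.
S_surf′ = S_deep − (α/β)·ΔT = 35.99 − (1.6 × 10⁻⁴/7.6 × 10⁻⁴)·(-4.1) = 36.8532 psu.
Increase required: 36.8532 − 36.50 = 0.3532 psu.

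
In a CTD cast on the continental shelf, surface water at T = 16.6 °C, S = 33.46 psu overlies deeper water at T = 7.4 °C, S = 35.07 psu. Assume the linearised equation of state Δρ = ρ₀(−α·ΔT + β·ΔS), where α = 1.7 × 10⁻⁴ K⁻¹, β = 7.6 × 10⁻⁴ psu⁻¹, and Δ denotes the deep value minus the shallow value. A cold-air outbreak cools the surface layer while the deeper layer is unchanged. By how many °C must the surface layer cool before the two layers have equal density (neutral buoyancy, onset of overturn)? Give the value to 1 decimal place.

Neutral buoyancy requires Δρ = 0, i.e. −α(T_deep − T_surf′) + β(S_deep − S_surf) = 0.
T_surf′ = T_deep − (β/α)·ΔS = 7.4 − (7.6 × 10⁻⁴/1.7 × 10⁻⁴)·(+1.61) = 0.202 °C.
Cooling required: 16.6 − (0.202) = 16.398 °C.

16.4 °C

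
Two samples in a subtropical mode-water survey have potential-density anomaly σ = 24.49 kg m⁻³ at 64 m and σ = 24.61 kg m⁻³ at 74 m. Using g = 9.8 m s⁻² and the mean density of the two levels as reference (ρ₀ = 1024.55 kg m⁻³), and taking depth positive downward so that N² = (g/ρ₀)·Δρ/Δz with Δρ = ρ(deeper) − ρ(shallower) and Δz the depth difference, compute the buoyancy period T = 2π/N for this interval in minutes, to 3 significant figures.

9.77 min

Δρ = 1024.61 − 1024.49 = 0.12 kg m⁻³ over Δz = 74 − 64 = 10 m.
N² = (9.8/1024.55) × (0.12/10) = 1.1478 × 10⁻⁴ s⁻².
N = √(1.1478 × 10⁻⁴) = 0.010714 rad s⁻¹, so T = 2π/N = 586.45 s = 9.7742 min ≈ 9.77 min.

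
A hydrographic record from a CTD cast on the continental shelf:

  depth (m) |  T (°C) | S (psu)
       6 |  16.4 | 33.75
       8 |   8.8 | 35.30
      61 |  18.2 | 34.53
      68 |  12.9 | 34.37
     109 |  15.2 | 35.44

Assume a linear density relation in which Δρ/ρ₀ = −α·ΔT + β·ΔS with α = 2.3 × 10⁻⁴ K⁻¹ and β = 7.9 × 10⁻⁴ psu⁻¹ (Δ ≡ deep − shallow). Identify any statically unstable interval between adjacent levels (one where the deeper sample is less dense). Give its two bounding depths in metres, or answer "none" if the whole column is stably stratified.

Evaluate Δρ/ρ₀ = −αΔT + βΔS across each adjacent pair:
  6–8 m: −αΔT+βΔS = −(2.3 × 10⁻⁴)(-7.6)+(7.9 × 10⁻⁴)(+1.55) = 3.0 × 10⁻³ → stable
  8–61 m: −αΔT+βΔS = −(2.3 × 10⁻⁴)(+9.4)+(7.9 × 10⁻⁴)(-0.77) = -2.8 × 10⁻³ → UNSTABLE
  61–68 m: −αΔT+βΔS = −(2.3 × 10⁻⁴)(-5.3)+(7.9 × 10⁻⁴)(-0.16) = 1.1 × 10⁻³ → stable
  68–109 m: −αΔT+βΔS = −(2.3 × 10⁻⁴)(+2.3)+(7.9 × 10⁻⁴)(+1.07) = 3.2 × 10⁻⁴ → stable
The 8–61 m interval has Δρ < 0: lighter water underlies denser water.

8–61 m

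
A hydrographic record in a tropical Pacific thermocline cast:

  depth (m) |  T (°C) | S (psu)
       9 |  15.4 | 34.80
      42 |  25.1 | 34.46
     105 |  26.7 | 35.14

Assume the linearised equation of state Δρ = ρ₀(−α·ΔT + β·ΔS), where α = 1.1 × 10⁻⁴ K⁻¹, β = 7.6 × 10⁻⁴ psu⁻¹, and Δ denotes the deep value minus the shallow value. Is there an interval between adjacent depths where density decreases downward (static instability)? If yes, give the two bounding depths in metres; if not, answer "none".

9–42 m

Evaluate Δρ/ρ₀ = −αΔT + βΔS across each adjacent pair:
  9–42 m: −αΔT+βΔS = −(1.1 × 10⁻⁴)(+9.7)+(7.6 × 10⁻⁴)(-0.34) = -1.3 × 10⁻³ → UNSTABLE
  42–105 m: −αΔT+βΔS = −(1.1 × 10⁻⁴)(+1.6)+(7.6 × 10⁻⁴)(+0.68) = 3.4 × 10⁻⁴ → stable
The 9–42 m interval has Δρ < 0: lighter water underlies denser water.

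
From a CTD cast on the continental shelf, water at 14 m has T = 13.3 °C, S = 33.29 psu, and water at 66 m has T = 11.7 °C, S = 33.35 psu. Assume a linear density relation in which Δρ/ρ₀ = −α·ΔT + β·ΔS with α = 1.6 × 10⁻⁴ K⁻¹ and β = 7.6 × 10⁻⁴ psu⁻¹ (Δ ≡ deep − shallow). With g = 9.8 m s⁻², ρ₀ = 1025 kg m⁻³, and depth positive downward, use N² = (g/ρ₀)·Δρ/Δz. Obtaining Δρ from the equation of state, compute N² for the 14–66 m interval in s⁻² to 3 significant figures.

ΔT = -1.6 K, ΔS = +0.06 psu (deep − shallow).
Δρ/ρ₀ = −αΔT + βΔS = 2.56 × 10⁻⁴ + 4.56 × 10⁻⁵ = 3.016 × 10⁻⁴, so Δρ ≈ 0.3091 kg m⁻³.
N² = (g/ρ₀)·Δρ/Δz = g·(Δρ/ρ₀)/Δz = 9.8 × 3.016 × 10⁻⁴ / 52 = 5.6840 × 10⁻⁵ s⁻² ≈ 5.68 × 10⁻⁵ s⁻².

5.68 × 10⁻⁵ s⁻²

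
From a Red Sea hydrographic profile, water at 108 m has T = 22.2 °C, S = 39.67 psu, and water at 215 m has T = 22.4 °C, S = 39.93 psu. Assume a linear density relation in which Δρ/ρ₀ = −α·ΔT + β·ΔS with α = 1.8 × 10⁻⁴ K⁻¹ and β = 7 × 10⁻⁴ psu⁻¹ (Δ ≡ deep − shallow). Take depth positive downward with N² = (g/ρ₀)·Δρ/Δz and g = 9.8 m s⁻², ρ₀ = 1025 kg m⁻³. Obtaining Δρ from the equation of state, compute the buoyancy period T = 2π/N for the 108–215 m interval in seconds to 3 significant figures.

ΔT = +0.2 K, ΔS = +0.26 psu (deep − shallow).
Δρ/ρ₀ = −αΔT + βΔS = -3.60 × 10⁻⁵ + 1.82 × 10⁻⁴ = 1.46 × 10⁻⁴, so Δρ ≈ 0.1497 kg m⁻³.
N² = (g/ρ₀)·Δρ/Δz = g·(Δρ/ρ₀)/Δz = 9.8 × 1.46 × 10⁻⁴ / 107 = 1.3372 × 10⁻⁵ s⁻².
N = √(1.3372 × 10⁻⁵) = 3.6568 × 10⁻³ rad s⁻¹ → T = 2π/N = 1.7182 × 10³ s ≈ 1.72 × 10³ s.

1.72 × 10³ s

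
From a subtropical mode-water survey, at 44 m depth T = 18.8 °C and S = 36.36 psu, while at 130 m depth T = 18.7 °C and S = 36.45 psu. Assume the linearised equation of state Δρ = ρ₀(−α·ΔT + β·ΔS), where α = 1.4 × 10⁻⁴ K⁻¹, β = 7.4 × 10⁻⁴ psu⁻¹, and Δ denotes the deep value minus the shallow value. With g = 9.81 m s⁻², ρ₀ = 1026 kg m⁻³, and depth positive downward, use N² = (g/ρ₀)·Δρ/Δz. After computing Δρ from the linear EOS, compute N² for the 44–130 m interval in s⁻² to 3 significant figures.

ΔT = -0.1 K, ΔS = +0.09 psu (deep − shallow).
Δρ/ρ₀ = −αΔT + βΔS = 1.40 × 10⁻⁵ + 6.66 × 10⁻⁵ = 8.06 × 10⁻⁵, so Δρ ≈ 0.08270 kg m⁻³.
N² = (g/ρ₀)·Δρ/Δz = g·(Δρ/ρ₀)/Δz = 9.81 × 8.06 × 10⁻⁵ / 86 = 9.1940 × 10⁻⁶ s⁻² ≈ 9.19 × 10⁻⁶ s⁻².

9.19 × 10⁻⁶ s⁻²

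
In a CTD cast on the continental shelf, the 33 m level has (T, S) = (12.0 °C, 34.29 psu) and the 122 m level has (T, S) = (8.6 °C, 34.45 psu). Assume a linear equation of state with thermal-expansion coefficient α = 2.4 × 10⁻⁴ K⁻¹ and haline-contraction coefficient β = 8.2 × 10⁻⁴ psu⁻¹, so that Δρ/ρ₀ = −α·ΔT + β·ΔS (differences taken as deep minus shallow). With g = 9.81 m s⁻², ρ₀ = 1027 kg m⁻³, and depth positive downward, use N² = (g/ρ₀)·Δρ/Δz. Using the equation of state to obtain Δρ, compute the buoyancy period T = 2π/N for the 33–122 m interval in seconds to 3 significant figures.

615 s

ΔT = -3.4 K, ΔS = +0.16 psu (deep − shallow).
Δρ/ρ₀ = −αΔT + βΔS = 8.16 × 10⁻⁴ + 1.312 × 10⁻⁴ = 9.472 × 10⁻⁴, so Δρ ≈ 0.9728 kg m⁻³.
N² = (g/ρ₀)·Δρ/Δz = g·(Δρ/ρ₀)/Δz = 9.81 × 9.472 × 10⁻⁴ / 89 = 1.0440 × 10⁻⁴ s⁻².
N = √(1.0440 × 10⁻⁴) = 0.010218 rad s⁻¹ → T = 2π/N = 614.91 s ≈ 615 s.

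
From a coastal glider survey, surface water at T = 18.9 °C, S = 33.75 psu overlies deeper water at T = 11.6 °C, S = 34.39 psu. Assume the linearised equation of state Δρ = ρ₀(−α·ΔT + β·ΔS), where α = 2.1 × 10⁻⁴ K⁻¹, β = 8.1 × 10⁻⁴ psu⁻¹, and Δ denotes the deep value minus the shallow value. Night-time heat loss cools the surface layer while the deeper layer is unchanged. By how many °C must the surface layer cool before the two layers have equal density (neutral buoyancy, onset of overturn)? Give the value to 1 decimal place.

9.8 °C

Neutral buoyancy requires Δρ = 0, i.e. −α(T_deep − T_surf′) + β(S_deep − S_surf) = 0.
T_surf′ = T_deep − (β/α)·ΔS = 11.6 − (8.1 × 10⁻⁴/2.1 × 10⁻⁴)·(+0.64) = 9.131 °C.
Cooling required: 18.9 − (9.131) = 9.769 °C.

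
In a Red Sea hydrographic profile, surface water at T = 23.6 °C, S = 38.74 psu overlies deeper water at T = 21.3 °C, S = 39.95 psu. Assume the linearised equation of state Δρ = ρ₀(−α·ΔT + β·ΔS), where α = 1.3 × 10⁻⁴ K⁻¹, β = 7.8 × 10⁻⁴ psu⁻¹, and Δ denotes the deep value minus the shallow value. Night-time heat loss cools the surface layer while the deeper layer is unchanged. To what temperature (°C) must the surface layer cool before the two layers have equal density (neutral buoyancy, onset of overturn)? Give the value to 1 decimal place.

Neutral buoyancy requires Δρ = 0, i.e. −α(T_deep − T_surf′) + β(S_deep − S_surf) = 0.
T_surf′ = T_deep − (β/α)·ΔS = 21.3 − (7.8 × 10⁻⁴/1.3 × 10⁻⁴)·(+1.21) = 14.040 °C.
Cooling required: 23.6 − (14.040) = 9.560 °C.

14.0 °C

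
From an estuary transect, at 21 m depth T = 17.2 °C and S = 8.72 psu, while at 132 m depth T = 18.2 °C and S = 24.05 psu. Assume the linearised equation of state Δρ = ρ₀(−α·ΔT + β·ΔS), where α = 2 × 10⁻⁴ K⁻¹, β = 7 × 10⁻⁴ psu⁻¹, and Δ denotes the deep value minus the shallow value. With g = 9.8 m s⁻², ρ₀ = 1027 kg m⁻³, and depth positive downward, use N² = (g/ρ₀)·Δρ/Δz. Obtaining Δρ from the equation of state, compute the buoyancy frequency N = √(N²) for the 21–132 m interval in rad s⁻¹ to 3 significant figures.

ΔT = +1.0 K, ΔS = +15.33 psu (deep − shallow).
Δρ/ρ₀ = −αΔT + βΔS = -2.00 × 10⁻⁴ + 0.010731 = 0.010531, so Δρ ≈ 10.82 kg m⁻³.
N² = (g/ρ₀)·Δρ/Δz = g·(Δρ/ρ₀)/Δz = 9.8 × 0.010531 / 111 = 9.2976 × 10⁻⁴ s⁻².
N = √(9.2976 × 10⁻⁴) = 0.030492 rad s⁻¹ ≈ 0.0305 rad s⁻¹.

0.0305 rad s⁻¹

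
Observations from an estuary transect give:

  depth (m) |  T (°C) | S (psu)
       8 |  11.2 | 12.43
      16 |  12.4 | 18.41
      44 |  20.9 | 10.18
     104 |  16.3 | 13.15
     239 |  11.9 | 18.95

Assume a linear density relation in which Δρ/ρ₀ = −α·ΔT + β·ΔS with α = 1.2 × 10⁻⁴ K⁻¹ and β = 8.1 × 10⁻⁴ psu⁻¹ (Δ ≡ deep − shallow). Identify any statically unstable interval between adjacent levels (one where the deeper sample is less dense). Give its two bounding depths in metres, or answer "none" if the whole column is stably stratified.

16–44 m

Evaluate Δρ/ρ₀ = −αΔT + βΔS across each adjacent pair:
  8–16 m: −αΔT+βΔS = −(1.2 × 10⁻⁴)(+1.2)+(8.1 × 10⁻⁴)(+5.98) = 4.7 × 10⁻³ → stable
  16–44 m: −αΔT+βΔS = −(1.2 × 10⁻⁴)(+8.5)+(8.1 × 10⁻⁴)(-8.23) = -7.7 × 10⁻³ → UNSTABLE
  44–104 m: −αΔT+βΔS = −(1.2 × 10⁻⁴)(-4.6)+(8.1 × 10⁻⁴)(+2.97) = 3.0 × 10⁻³ → stable
  104–239 m: −αΔT+βΔS = −(1.2 × 10⁻⁴)(-4.4)+(8.1 × 10⁻⁴)(+5.80) = 5.2 × 10⁻³ → stable
The 16–44 m interval has Δρ < 0: lighter water underlies denser water.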